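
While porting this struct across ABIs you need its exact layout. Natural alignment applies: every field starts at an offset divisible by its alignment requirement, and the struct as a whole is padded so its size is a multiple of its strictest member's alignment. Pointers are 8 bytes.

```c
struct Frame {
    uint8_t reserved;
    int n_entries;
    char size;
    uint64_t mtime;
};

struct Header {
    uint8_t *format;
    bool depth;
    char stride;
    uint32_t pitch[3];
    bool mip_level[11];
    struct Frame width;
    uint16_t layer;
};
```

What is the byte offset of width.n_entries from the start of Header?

Frame: 0..1  reserved  (1B, 1-aligned); 1..4  -- padding (3B); 4..8  n_entries  (4B, 4-aligned); 8..9  size  (1B, 1-aligned); 9..16  -- padding (7B); 16..24  mtime  (8B, 8-aligned); sizeof = 24, alignof = 8
0..8  format  (8B, 8-aligned)
8..9  depth  (1B, 1-aligned)
9..10  stride  (1B, 1-aligned)
10..12  -- padding (2B)
12..24  pitch  (12B, 4-aligned)
24..35  mip_level  (11B, 1-aligned)
35..40  -- padding (5B)
40..64  width  (24B, 8-aligned)
within Frame: n_entries at 4
40 + 4 = 44

44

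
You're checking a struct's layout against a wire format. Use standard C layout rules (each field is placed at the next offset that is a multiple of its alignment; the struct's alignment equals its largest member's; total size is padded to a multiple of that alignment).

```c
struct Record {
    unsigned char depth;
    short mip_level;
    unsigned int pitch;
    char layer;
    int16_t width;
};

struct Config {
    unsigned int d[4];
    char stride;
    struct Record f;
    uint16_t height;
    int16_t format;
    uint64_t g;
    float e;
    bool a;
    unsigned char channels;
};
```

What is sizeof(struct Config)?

Record: 0..1  depth  (1B, 1-aligned); 1..2  -- padding (1B); 2..4  mip_level  (2B, 2-aligned); 4..8  pitch  (4B, 4-aligned); 8..9  layer  (1B, 1-aligned); 9..10  -- padding (1B); 10..12  width  (2B, 2-aligned); sizeof = 12, alignof = 4
0..16  d  (16B, 4-aligned)
16..17  stride  (1B, 1-aligned)
17..20  -- padding (3B)
20..32  f  (12B, 4-aligned)
32..34  height  (2B, 2-aligned)
34..36  format  (2B, 2-aligned)
36..40  -- padding (4B)
40..48  g  (8B, 8-aligned)
48..52  e  (4B, 4-aligned)
52..53  a  (1B, 1-aligned)
53..54  channels  (1B, 1-aligned)
54..56  -- tail padding (2B)
sizeof = 56, alignof = 8

56 bytes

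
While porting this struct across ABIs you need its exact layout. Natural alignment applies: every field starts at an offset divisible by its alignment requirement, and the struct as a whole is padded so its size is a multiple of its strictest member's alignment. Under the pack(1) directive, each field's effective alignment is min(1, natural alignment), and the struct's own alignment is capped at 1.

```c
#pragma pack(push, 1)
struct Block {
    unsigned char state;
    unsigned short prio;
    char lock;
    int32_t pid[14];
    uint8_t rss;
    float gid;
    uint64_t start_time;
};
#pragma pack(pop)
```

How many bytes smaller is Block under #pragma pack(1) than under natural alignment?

natural layout:
  @0: state [1B, align 1] → 1
  +1 pad (align 2)
  @2: prio [2B, align 2] → 4
  @4: lock [1B, align 1] → 5
  +3 pad (align 4)
  @8: pid [56B, align 4] → 64
  @64: rss [1B, align 1] → 65
  +3 pad (align 4)
  @68: gid [4B, align 4] → 72
  @72: start_time [8B, align 8] → 80
  size 80, align 8
packed(1) layout:
  @0: state [1B, align 1] → 1
  @1: prio [2B, align 1] → 3
  @3: lock [1B, align 1] → 4
  @4: pid [56B, align 1] → 60
  @60: rss [1B, align 1] → 61
  @61: gid [4B, align 1] → 65
  @65: start_time [8B, align 1] → 73
  size 73, align 1
80 − 73 = 7

7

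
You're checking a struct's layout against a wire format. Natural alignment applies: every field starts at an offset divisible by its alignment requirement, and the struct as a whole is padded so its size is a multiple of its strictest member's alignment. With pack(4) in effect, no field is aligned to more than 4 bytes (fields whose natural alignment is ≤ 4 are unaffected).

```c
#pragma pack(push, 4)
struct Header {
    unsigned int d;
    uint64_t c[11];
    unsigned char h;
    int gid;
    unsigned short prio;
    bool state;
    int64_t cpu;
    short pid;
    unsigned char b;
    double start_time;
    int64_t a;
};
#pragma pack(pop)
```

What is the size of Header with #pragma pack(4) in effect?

132

0..4  d  (4B, 4-aligned)
4..92  c  (88B, 4-aligned)
92..93  h  (1B, 1-aligned)
93..96  -- padding (3B)
96..100  gid  (4B, 4-aligned)
100..102  prio  (2B, 2-aligned)
102..103  state  (1B, 1-aligned)
103..104  -- padding (1B)
104..112  cpu  (8B, 4-aligned)
112..114  pid  (2B, 2-aligned)
114..115  b  (1B, 1-aligned)
115..116  -- padding (1B)
116..124  start_time  (8B, 4-aligned)
124..132  a  (8B, 4-aligned)
sizeof = 132, alignof = 4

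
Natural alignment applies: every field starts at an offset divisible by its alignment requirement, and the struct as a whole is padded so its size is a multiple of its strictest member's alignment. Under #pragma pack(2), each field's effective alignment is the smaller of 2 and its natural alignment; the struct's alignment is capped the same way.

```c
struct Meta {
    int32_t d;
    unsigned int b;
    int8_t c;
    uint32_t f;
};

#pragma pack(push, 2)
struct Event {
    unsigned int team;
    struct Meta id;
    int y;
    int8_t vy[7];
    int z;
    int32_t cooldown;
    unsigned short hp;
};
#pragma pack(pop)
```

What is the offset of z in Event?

Meta: d at 0 (size 4, align 4) → ends 4; b at 4 (size 4, align 4) → ends 8; c at 8 (size 1, align 1) → ends 9; pad 3 to align 4 for f; f at 12 (size 4, align 4) → ends 16; total 16 bytes, alignment 4
team at 0 (size 4, align 2) → ends 4
id at 4 (size 16, align 2) → ends 20
y at 20 (size 4, align 2) → ends 24
vy at 24 (size 7, align 1) → ends 31
pad 1 to align 2 for z
z at 32 (size 4, align 2) → ends 36

32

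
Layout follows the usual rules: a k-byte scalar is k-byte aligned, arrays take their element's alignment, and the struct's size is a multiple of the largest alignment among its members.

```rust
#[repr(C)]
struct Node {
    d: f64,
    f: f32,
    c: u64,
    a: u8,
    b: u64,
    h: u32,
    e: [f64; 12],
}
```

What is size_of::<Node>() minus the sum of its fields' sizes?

15

@0: d [8B, align 8] → 8
@8: f [4B, align 4] → 12
+4 pad (align 8)
@16: c [8B, align 8] → 24
@24: a [1B, align 1] → 25
+7 pad (align 8)
@32: b [8B, align 8] → 40
@40: h [4B, align 4] → 44
+4 pad (align 8)
@48: e [96B, align 8] → 144
size 144, align 8
data bytes 129, size 144 → padding 15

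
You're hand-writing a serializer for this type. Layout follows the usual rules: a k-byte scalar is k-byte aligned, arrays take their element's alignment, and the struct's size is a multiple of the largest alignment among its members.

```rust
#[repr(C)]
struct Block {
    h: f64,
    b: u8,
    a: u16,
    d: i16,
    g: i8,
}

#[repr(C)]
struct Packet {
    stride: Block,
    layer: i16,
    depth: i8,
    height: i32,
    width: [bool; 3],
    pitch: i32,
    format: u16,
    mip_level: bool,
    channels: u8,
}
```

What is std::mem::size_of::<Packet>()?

40

Block: h at 0 (size 8, align 8) → ends 8; b at 8 (size 1, align 1) → ends 9; pad 1 to align 2 for a; a at 10 (size 2, align 2) → ends 12; d at 12 (size 2, align 2) → ends 14; g at 14 (size 1, align 1) → ends 15; tail pad 1 to reach multiple of 8; total 16 bytes, alignment 8
stride at 0 (size 16, align 8) → ends 16
layer at 16 (size 2, align 2) → ends 18
depth at 18 (size 1, align 1) → ends 19
pad 1 to align 4 for height
height at 20 (size 4, align 4) → ends 24
width at 24 (size 3, align 1) → ends 27
pad 1 to align 4 for pitch
pitch at 28 (size 4, align 4) → ends 32
format at 32 (size 2, align 2) → ends 34
mip_level at 34 (size 1, align 1) → ends 35
channels at 35 (size 1, align 1) → ends 36
tail pad 4 to reach multiple of 8
total 40 bytes, alignment 8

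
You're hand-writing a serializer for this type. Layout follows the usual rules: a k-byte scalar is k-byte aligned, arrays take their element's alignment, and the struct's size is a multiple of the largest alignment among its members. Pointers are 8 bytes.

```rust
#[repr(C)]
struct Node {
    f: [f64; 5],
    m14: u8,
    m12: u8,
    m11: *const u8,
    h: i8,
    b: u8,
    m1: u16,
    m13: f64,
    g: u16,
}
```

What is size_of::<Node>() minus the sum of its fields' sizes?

f at 0 (size 40, align 8) → ends 40
m14 at 40 (size 1, align 1) → ends 41
m12 at 41 (size 1, align 1) → ends 42
pad 6 to align 8 for m11
m11 at 48 (size 8, align 8) → ends 56
h at 56 (size 1, align 1) → ends 57
b at 57 (size 1, align 1) → ends 58
m1 at 58 (size 2, align 2) → ends 60
pad 4 to align 8 for m13
m13 at 64 (size 8, align 8) → ends 72
g at 72 (size 2, align 2) → ends 74
tail pad 6 to reach multiple of 8
total 80 bytes, alignment 8
data bytes 64, size 80 → padding 16

16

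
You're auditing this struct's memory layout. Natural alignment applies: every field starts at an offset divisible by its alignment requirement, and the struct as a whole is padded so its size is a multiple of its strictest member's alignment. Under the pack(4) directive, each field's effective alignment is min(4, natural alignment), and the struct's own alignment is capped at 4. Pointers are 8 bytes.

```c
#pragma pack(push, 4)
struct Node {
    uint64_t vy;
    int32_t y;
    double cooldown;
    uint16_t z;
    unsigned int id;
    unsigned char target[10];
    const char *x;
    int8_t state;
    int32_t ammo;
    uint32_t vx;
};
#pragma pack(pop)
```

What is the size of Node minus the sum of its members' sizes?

7

@0: vy [8B, align 4] → 8
@8: y [4B, align 4] → 12
@12: cooldown [8B, align 4] → 20
@20: z [2B, align 2] → 22
+2 pad (align 4)
@24: id [4B, align 4] → 28
@28: target [10B, align 1] → 38
+2 pad (align 4)
@40: x [8B, align 4] → 48
@48: state [1B, align 1] → 49
+3 pad (align 4)
@52: ammo [4B, align 4] → 56
@56: vx [4B, align 4] → 60
size 60, align 4
data bytes 53, size 60 → padding 7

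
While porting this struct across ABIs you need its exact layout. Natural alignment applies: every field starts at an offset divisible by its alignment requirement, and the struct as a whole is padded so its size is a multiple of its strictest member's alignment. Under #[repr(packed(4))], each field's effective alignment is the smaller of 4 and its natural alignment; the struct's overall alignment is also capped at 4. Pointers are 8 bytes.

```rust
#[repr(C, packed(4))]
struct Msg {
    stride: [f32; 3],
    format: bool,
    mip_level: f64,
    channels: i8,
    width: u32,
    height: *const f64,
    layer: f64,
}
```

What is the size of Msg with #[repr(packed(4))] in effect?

stride at 0 (size 12, align 4) → ends 12
format at 12 (size 1, align 1) → ends 13
pad 3 to align 4 for mip_level
mip_level at 16 (size 8, align 4) → ends 24
channels at 24 (size 1, align 1) → ends 25
pad 3 to align 4 for width
width at 28 (size 4, align 4) → ends 32
height at 32 (size 8, align 4) → ends 40
layer at 40 (size 8, align 4) → ends 48
total 48 bytes, alignment 4

48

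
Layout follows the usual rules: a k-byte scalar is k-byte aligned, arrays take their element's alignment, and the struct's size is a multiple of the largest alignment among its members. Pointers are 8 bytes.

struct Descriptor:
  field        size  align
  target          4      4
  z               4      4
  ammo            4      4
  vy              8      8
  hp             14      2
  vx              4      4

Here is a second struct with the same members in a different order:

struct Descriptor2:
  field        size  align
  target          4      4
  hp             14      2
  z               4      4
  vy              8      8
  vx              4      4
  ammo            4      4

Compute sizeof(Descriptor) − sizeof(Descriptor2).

8

@0: target [4B, align 4] → 4
@4: z [4B, align 4] → 8
@8: ammo [4B, align 4] → 12
+4 pad (align 8)
@16: vy [8B, align 8] → 24
@24: hp [14B, align 2] → 38
+2 pad (align 4)
@40: vx [4B, align 4] → 44
+4 tail pad (align 8)
size 48, align 8
— Descriptor2 —
@0: target [4B, align 4] → 4
@4: hp [14B, align 2] → 18
+2 pad (align 4)
@20: z [4B, align 4] → 24
@24: vy [8B, align 8] → 32
@32: vx [4B, align 4] → 36
@36: ammo [4B, align 4] → 40
size 40, align 8
48 − 40 = 8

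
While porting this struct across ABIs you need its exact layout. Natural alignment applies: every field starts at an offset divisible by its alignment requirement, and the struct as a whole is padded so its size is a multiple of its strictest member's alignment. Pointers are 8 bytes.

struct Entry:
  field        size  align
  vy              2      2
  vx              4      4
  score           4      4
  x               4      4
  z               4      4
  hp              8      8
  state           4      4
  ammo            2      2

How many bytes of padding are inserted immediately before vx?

0..2  vy  (2B, 2-aligned)
2..4  -- padding (2B)
4..8  vx  (4B, 4-aligned)

2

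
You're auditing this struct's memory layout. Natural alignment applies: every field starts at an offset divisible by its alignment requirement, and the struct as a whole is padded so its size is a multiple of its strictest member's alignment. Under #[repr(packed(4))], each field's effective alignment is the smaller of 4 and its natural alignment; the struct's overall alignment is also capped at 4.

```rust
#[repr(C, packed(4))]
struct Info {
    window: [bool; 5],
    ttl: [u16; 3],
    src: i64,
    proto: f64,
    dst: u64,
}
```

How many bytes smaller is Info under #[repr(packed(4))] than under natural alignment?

4

natural layout:
  window at 0 (size 5, align 1) → ends 5
  pad 1 to align 2 for ttl
  ttl at 6 (size 6, align 2) → ends 12
  pad 4 to align 8 for src
  src at 16 (size 8, align 8) → ends 24
  proto at 24 (size 8, align 8) → ends 32
  dst at 32 (size 8, align 8) → ends 40
  total 40 bytes, alignment 8
packed(4) layout:
  window at 0 (size 5, align 1) → ends 5
  pad 1 to align 2 for ttl
  ttl at 6 (size 6, align 2) → ends 12
  src at 12 (size 8, align 4) → ends 20
  proto at 20 (size 8, align 4) → ends 28
  dst at 28 (size 8, align 4) → ends 36
  total 36 bytes, alignment 4
40 − 36 = 4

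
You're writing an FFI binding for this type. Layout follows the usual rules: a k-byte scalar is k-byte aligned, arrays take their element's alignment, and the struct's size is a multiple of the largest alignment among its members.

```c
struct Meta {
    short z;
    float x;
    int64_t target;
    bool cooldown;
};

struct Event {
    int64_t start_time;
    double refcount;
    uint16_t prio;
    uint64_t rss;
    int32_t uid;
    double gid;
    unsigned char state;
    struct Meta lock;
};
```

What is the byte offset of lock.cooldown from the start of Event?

Meta: z at 0 (size 2, align 2) → ends 2; pad 2 to align 4 for x; x at 4 (size 4, align 4) → ends 8; target at 8 (size 8, align 8) → ends 16; cooldown at 16 (size 1, align 1) → ends 17; tail pad 7 to reach multiple of 8; total 24 bytes, alignment 8
start_time at 0 (size 8, align 8) → ends 8
refcount at 8 (size 8, align 8) → ends 16
prio at 16 (size 2, align 2) → ends 18
pad 6 to align 8 for rss
rss at 24 (size 8, align 8) → ends 32
uid at 32 (size 4, align 4) → ends 36
pad 4 to align 8 for gid
gid at 40 (size 8, align 8) → ends 48
state at 48 (size 1, align 1) → ends 49
pad 7 to align 8 for lock
lock at 56 (size 24, align 8) → ends 80
within Meta: cooldown at 16
56 + 16 = 72

72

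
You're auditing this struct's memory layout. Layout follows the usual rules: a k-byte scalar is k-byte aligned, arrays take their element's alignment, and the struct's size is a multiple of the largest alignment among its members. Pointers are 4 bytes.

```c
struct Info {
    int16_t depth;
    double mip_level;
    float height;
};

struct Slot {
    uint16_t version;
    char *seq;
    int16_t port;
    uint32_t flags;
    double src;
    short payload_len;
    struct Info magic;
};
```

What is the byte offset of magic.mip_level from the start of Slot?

Info: 0..2  depth  (2B, 2-aligned); 2..8  -- padding (6B); 8..16  mip_level  (8B, 8-aligned); 16..20  height  (4B, 4-aligned); 20..24  -- tail padding (4B); sizeof = 24, alignof = 8
0..2  version  (2B, 2-aligned)
2..4  -- padding (2B)
4..8  seq  (4B, 4-aligned)
8..10  port  (2B, 2-aligned)
10..12  -- padding (2B)
12..16  flags  (4B, 4-aligned)
16..24  src  (8B, 8-aligned)
24..26  payload_len  (2B, 2-aligned)
26..32  -- padding (6B)
32..56  magic  (24B, 8-aligned)
within Info: mip_level at 8
32 + 8 = 40

40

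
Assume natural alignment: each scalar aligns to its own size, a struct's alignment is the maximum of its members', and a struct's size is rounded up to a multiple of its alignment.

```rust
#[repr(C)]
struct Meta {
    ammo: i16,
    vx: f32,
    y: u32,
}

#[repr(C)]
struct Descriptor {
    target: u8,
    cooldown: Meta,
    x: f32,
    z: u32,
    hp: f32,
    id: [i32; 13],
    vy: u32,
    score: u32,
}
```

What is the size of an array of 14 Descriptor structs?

1232

Meta: ammo at 0 (size 2, align 2) → ends 2; pad 2 to align 4 for vx; vx at 4 (size 4, align 4) → ends 8; y at 8 (size 4, align 4) → ends 12; total 12 bytes, alignment 4
target at 0 (size 1, align 1) → ends 1
pad 3 to align 4 for cooldown
cooldown at 4 (size 12, align 4) → ends 16
x at 16 (size 4, align 4) → ends 20
z at 20 (size 4, align 4) → ends 24
hp at 24 (size 4, align 4) → ends 28
id at 28 (size 52, align 4) → ends 80
vy at 80 (size 4, align 4) → ends 84
score at 84 (size 4, align 4) → ends 88
total 88 bytes, alignment 4
array of 14: 14 × 88 = 1232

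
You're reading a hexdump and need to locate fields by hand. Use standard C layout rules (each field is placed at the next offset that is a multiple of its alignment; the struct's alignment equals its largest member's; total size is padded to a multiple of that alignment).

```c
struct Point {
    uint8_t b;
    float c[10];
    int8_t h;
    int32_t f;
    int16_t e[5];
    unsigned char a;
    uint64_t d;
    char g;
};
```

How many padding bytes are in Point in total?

b at 0 (size 1, align 1) → ends 1
pad 3 to align 4 for c
c at 4 (size 40, align 4) → ends 44
h at 44 (size 1, align 1) → ends 45
pad 3 to align 4 for f
f at 48 (size 4, align 4) → ends 52
e at 52 (size 10, align 2) → ends 62
a at 62 (size 1, align 1) → ends 63
pad 1 to align 8 for d
d at 64 (size 8, align 8) → ends 72
g at 72 (size 1, align 1) → ends 73
tail pad 7 to reach multiple of 8
total 80 bytes, alignment 8
data bytes 66, size 80 → padding 14

14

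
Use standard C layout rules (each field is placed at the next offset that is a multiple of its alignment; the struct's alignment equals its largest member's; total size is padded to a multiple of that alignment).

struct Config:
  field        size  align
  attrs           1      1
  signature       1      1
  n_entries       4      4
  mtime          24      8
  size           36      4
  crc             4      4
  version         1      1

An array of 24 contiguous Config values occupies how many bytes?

attrs at 0 (size 1, align 1) → ends 1
signature at 1 (size 1, align 1) → ends 2
pad 2 to align 4 for n_entries
n_entries at 4 (size 4, align 4) → ends 8
mtime at 8 (size 24, align 8) → ends 32
size at 32 (size 36, align 4) → ends 68
crc at 68 (size 4, align 4) → ends 72
version at 72 (size 1, align 1) → ends 73
tail pad 7 to reach multiple of 8
total 80 bytes, alignment 8
array of 24: 24 × 80 = 1920

1920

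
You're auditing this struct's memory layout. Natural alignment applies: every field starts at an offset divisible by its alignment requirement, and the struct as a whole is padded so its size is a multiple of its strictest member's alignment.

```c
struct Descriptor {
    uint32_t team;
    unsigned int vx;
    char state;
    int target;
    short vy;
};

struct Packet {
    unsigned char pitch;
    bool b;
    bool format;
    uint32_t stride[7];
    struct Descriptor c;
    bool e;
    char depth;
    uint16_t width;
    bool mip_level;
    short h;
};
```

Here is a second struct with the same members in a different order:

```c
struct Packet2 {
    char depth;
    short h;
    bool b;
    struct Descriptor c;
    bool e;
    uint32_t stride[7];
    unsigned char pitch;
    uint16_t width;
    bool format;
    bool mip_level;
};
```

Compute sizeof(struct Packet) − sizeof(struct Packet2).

Descriptor: 0..4  team  (4B, 4-aligned); 4..8  vx  (4B, 4-aligned); 8..9  state  (1B, 1-aligned); 9..12  -- padding (3B); 12..16  target  (4B, 4-aligned); 16..18  vy  (2B, 2-aligned); 18..20  -- tail padding (2B); sizeof = 20, alignof = 4
0..1  pitch  (1B, 1-aligned)
1..2  b  (1B, 1-aligned)
2..3  format  (1B, 1-aligned)
3..4  -- padding (1B)
4..32  stride  (28B, 4-aligned)
32..52  c  (20B, 4-aligned)
52..53  e  (1B, 1-aligned)
53..54  depth  (1B, 1-aligned)
54..56  width  (2B, 2-aligned)
56..57  mip_level  (1B, 1-aligned)
57..58  -- padding (1B)
58..60  h  (2B, 2-aligned)
sizeof = 60, alignof = 4
— Packet2 —
0..1  depth  (1B, 1-aligned)
1..2  -- padding (1B)
2..4  h  (2B, 2-aligned)
4..5  b  (1B, 1-aligned)
5..8  -- padding (3B)
8..28  c  (20B, 4-aligned)
28..29  e  (1B, 1-aligned)
29..32  -- padding (3B)
32..60  stride  (28B, 4-aligned)
60..61  pitch  (1B, 1-aligned)
61..62  -- padding (1B)
62..64  width  (2B, 2-aligned)
64..65  format  (1B, 1-aligned)
65..66  mip_level  (1B, 1-aligned)
66..68  -- tail padding (2B)
sizeof = 68, alignof = 4
60 − 68 = -8

-8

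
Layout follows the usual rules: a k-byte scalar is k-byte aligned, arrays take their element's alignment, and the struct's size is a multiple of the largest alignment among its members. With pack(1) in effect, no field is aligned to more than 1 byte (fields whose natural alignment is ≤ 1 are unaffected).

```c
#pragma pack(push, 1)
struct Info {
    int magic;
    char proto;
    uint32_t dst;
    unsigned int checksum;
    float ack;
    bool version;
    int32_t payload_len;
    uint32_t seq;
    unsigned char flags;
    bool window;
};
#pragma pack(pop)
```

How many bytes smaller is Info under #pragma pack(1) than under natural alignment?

natural layout:
  @0: magic [4B, align 4] → 4
  @4: proto [1B, align 1] → 5
  +3 pad (align 4)
  @8: dst [4B, align 4] → 12
  @12: checksum [4B, align 4] → 16
  @16: ack [4B, align 4] → 20
  @20: version [1B, align 1] → 21
  +3 pad (align 4)
  @24: payload_len [4B, align 4] → 28
  @28: seq [4B, align 4] → 32
  @32: flags [1B, align 1] → 33
  @33: window [1B, align 1] → 34
  +2 tail pad (align 4)
  size 36, align 4
packed(1) layout:
  @0: magic [4B, align 1] → 4
  @4: proto [1B, align 1] → 5
  @5: dst [4B, align 1] → 9
  @9: checksum [4B, align 1] → 13
  @13: ack [4B, align 1] → 17
  @17: version [1B, align 1] → 18
  @18: payload_len [4B, align 1] → 22
  @22: seq [4B, align 1] → 26
  @26: flags [1B, align 1] → 27
  @27: window [1B, align 1] → 28
  size 28, align 1
36 − 28 = 8

8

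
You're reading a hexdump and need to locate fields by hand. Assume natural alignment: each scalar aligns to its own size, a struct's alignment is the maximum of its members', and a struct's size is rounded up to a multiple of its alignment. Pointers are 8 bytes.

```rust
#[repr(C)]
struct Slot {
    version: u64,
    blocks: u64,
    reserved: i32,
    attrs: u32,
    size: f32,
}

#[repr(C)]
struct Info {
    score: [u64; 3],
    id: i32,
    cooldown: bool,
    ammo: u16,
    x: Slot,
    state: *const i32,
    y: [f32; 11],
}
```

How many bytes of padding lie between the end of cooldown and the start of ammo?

1

Slot: @0: version [8B, align 8] → 8; @8: blocks [8B, align 8] → 16; @16: reserved [4B, align 4] → 20; @20: attrs [4B, align 4] → 24; @24: size [4B, align 4] → 28; +4 tail pad (align 8); size 32, align 8
@0: score [24B, align 8] → 24
@24: id [4B, align 4] → 28
@28: cooldown [1B, align 1] → 29
+1 pad (align 2)
@30: ammo [2B, align 2] → 32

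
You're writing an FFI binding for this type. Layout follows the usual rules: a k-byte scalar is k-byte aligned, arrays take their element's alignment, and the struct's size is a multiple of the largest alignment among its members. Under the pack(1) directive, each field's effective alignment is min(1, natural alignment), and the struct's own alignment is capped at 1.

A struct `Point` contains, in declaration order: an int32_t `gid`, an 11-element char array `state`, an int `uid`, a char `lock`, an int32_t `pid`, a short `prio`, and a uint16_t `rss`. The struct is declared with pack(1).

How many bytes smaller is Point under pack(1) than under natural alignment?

4

natural layout:
  0..4  gid  (4B, 4-aligned)
  4..15  state  (11B, 1-aligned)
  15..16  -- padding (1B)
  16..20  uid  (4B, 4-aligned)
  20..21  lock  (1B, 1-aligned)
  21..24  -- padding (3B)
  24..28  pid  (4B, 4-aligned)
  28..30  prio  (2B, 2-aligned)
  30..32  rss  (2B, 2-aligned)
  sizeof = 32, alignof = 4
packed(1) layout:
  0..4  gid  (4B, 1-aligned)
  4..15  state  (11B, 1-aligned)
  15..19  uid  (4B, 1-aligned)
  19..20  lock  (1B, 1-aligned)
  20..24  pid  (4B, 1-aligned)
  24..26  prio  (2B, 1-aligned)
  26..28  rss  (2B, 1-aligned)
  sizeof = 28, alignof = 1
32 − 28 = 4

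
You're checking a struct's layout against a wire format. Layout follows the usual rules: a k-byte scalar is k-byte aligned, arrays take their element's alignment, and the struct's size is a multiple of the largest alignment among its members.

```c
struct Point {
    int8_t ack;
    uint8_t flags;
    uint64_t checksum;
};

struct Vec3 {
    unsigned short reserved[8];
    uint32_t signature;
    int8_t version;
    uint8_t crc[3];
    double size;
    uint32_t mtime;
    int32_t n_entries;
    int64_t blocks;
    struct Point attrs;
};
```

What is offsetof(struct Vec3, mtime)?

32

Point: ack at 0 (size 1, align 1) → ends 1; flags at 1 (size 1, align 1) → ends 2; pad 6 to align 8 for checksum; checksum at 8 (size 8, align 8) → ends 16; total 16 bytes, alignment 8
reserved at 0 (size 16, align 2) → ends 16
signature at 16 (size 4, align 4) → ends 20
version at 20 (size 1, align 1) → ends 21
crc at 21 (size 3, align 1) → ends 24
size at 24 (size 8, align 8) → ends 32
mtime at 32 (size 4, align 4) → ends 36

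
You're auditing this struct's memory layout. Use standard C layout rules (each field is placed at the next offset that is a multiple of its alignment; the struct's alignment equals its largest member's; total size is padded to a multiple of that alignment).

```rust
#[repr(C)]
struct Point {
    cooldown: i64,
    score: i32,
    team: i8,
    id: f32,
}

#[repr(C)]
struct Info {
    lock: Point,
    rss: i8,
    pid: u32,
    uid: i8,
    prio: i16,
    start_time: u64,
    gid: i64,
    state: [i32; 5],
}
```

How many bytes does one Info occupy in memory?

80 bytes

Point: @0: cooldown [8B, align 8] → 8; @8: score [4B, align 4] → 12; @12: team [1B, align 1] → 13; +3 pad (align 4); @16: id [4B, align 4] → 20; +4 tail pad (align 8); size 24, align 8
@0: lock [24B, align 8] → 24
@24: rss [1B, align 1] → 25
+3 pad (align 4)
@28: pid [4B, align 4] → 32
@32: uid [1B, align 1] → 33
+1 pad (align 2)
@34: prio [2B, align 2] → 36
+4 pad (align 8)
@40: start_time [8B, align 8] → 48
@48: gid [8B, align 8] → 56
@56: state [20B, align 4] → 76
+4 tail pad (align 8)
size 80, align 8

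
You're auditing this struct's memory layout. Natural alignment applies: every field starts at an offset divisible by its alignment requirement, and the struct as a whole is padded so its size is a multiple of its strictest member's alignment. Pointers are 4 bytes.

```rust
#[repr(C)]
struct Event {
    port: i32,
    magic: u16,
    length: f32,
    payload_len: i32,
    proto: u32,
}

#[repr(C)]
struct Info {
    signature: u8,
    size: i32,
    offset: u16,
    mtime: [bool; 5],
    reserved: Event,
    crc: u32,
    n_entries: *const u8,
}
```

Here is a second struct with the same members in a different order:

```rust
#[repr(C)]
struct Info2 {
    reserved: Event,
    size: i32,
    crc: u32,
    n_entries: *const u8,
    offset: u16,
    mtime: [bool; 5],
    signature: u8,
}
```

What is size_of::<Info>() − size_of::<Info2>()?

Event: 0..4  port  (4B, 4-aligned); 4..6  magic  (2B, 2-aligned); 6..8  -- padding (2B); 8..12  length  (4B, 4-aligned); 12..16  payload_len  (4B, 4-aligned); 16..20  proto  (4B, 4-aligned); sizeof = 20, alignof = 4
0..1  signature  (1B, 1-aligned)
1..4  -- padding (3B)
4..8  size  (4B, 4-aligned)
8..10  offset  (2B, 2-aligned)
10..15  mtime  (5B, 1-aligned)
15..16  -- padding (1B)
16..36  reserved  (20B, 4-aligned)
36..40  crc  (4B, 4-aligned)
40..44  n_entries  (4B, 4-aligned)
sizeof = 44, alignof = 4
— Info2 —
0..20  reserved  (20B, 4-aligned)
20..24  size  (4B, 4-aligned)
24..28  crc  (4B, 4-aligned)
28..32  n_entries  (4B, 4-aligned)
32..34  offset  (2B, 2-aligned)
34..39  mtime  (5B, 1-aligned)
39..40  signature  (1B, 1-aligned)
sizeof = 40, alignof = 4
44 − 40 = 4

4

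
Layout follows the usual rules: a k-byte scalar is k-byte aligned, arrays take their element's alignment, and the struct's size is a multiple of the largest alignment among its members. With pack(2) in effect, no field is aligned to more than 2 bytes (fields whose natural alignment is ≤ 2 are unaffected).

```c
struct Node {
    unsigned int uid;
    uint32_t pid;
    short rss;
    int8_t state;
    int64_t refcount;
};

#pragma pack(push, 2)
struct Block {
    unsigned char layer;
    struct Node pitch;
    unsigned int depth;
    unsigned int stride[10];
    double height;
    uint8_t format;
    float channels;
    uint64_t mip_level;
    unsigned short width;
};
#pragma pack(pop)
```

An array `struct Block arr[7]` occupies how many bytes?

Node: uid at 0 (size 4, align 4) → ends 4; pid at 4 (size 4, align 4) → ends 8; rss at 8 (size 2, align 2) → ends 10; state at 10 (size 1, align 1) → ends 11; pad 5 to align 8 for refcount; refcount at 16 (size 8, align 8) → ends 24; total 24 bytes, alignment 8
layer at 0 (size 1, align 1) → ends 1
pad 1 to align 2 for pitch
pitch at 2 (size 24, align 2) → ends 26
depth at 26 (size 4, align 2) → ends 30
stride at 30 (size 40, align 2) → ends 70
height at 70 (size 8, align 2) → ends 78
format at 78 (size 1, align 1) → ends 79
pad 1 to align 2 for channels
channels at 80 (size 4, align 2) → ends 84
mip_level at 84 (size 8, align 2) → ends 92
width at 92 (size 2, align 2) → ends 94
total 94 bytes, alignment 2
array of 7: 7 × 94 = 658

658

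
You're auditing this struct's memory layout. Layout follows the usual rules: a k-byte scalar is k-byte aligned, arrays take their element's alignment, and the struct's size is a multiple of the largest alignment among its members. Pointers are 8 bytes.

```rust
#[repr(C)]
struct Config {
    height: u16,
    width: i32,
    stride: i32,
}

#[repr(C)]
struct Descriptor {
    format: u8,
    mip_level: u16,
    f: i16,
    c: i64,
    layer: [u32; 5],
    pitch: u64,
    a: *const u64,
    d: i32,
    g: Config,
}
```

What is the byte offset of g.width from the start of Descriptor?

Config: @0: height [2B, align 2] → 2; +2 pad (align 4); @4: width [4B, align 4] → 8; @8: stride [4B, align 4] → 12; size 12, align 4
@0: format [1B, align 1] → 1
+1 pad (align 2)
@2: mip_level [2B, align 2] → 4
@4: f [2B, align 2] → 6
+2 pad (align 8)
@8: c [8B, align 8] → 16
@16: layer [20B, align 4] → 36
+4 pad (align 8)
@40: pitch [8B, align 8] → 48
@48: a [8B, align 8] → 56
@56: d [4B, align 4] → 60
@60: g [12B, align 4] → 72
within Config: width at 4
60 + 4 = 64

64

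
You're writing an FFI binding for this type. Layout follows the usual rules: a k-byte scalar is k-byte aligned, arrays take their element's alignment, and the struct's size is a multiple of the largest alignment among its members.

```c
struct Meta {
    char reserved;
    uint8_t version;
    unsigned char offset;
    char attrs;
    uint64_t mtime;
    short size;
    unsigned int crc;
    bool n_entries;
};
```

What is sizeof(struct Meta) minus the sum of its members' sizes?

13

@0: reserved [1B, align 1] → 1
@1: version [1B, align 1] → 2
@2: offset [1B, align 1] → 3
@3: attrs [1B, align 1] → 4
+4 pad (align 8)
@8: mtime [8B, align 8] → 16
@16: size [2B, align 2] → 18
+2 pad (align 4)
@20: crc [4B, align 4] → 24
@24: n_entries [1B, align 1] → 25
+7 tail pad (align 8)
size 32, align 8
data bytes 19, size 32 → padding 13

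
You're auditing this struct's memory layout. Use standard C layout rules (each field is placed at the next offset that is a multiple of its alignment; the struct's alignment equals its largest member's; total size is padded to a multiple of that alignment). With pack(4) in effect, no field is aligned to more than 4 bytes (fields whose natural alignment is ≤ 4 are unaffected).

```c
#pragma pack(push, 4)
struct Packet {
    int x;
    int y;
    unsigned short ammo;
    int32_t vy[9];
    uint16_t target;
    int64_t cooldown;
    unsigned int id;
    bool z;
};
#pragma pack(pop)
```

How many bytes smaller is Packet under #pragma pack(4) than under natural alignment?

natural layout:
  0..4  x  (4B, 4-aligned)
  4..8  y  (4B, 4-aligned)
  8..10  ammo  (2B, 2-aligned)
  10..12  -- padding (2B)
  12..48  vy  (36B, 4-aligned)
  48..50  target  (2B, 2-aligned)
  50..56  -- padding (6B)
  56..64  cooldown  (8B, 8-aligned)
  64..68  id  (4B, 4-aligned)
  68..69  z  (1B, 1-aligned)
  69..72  -- tail padding (3B)
  sizeof = 72, alignof = 8
packed(4) layout:
  0..4  x  (4B, 4-aligned)
  4..8  y  (4B, 4-aligned)
  8..10  ammo  (2B, 2-aligned)
  10..12  -- padding (2B)
  12..48  vy  (36B, 4-aligned)
  48..50  target  (2B, 2-aligned)
  50..52  -- padding (2B)
  52..60  cooldown  (8B, 4-aligned)
  60..64  id  (4B, 4-aligned)
  64..65  z  (1B, 1-aligned)
  65..68  -- tail padding (3B)
  sizeof = 68, alignof = 4
72 − 68 = 4

4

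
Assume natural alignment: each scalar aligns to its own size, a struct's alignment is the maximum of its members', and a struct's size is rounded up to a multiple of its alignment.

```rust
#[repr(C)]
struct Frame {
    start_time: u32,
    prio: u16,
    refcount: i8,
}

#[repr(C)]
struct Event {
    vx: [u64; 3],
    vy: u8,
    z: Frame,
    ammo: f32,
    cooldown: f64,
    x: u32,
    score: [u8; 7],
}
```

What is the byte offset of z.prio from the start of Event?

Frame: start_time at 0 (size 4, align 4) → ends 4; prio at 4 (size 2, align 2) → ends 6; refcount at 6 (size 1, align 1) → ends 7; tail pad 1 to reach multiple of 4; total 8 bytes, alignment 4
vx at 0 (size 24, align 8) → ends 24
vy at 24 (size 1, align 1) → ends 25
pad 3 to align 4 for z
z at 28 (size 8, align 4) → ends 36
within Frame: prio at 4
28 + 4 = 32

32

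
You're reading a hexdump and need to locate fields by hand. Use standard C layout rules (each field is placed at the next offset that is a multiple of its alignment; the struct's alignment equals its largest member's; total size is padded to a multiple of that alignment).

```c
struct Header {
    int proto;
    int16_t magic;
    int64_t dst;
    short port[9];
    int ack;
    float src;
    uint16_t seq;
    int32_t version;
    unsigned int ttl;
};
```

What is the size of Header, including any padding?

56 bytes

@0: proto [4B, align 4] → 4
@4: magic [2B, align 2] → 6
+2 pad (align 8)
@8: dst [8B, align 8] → 16
@16: port [18B, align 2] → 34
+2 pad (align 4)
@36: ack [4B, align 4] → 40
@40: src [4B, align 4] → 44
@44: seq [2B, align 2] → 46
+2 pad (align 4)
@48: version [4B, align 4] → 52
@52: ttl [4B, align 4] → 56
size 56, align 8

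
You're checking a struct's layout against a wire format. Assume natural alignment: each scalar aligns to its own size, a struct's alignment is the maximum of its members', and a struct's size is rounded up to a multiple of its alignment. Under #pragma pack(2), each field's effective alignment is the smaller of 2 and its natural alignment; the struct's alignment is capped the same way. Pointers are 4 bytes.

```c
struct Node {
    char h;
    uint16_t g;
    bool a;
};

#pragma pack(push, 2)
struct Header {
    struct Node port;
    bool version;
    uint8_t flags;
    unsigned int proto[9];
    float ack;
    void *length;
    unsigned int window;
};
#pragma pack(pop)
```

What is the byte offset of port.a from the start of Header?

4

Node: 0..1  h  (1B, 1-aligned); 1..2  -- padding (1B); 2..4  g  (2B, 2-aligned); 4..5  a  (1B, 1-aligned); 5..6  -- tail padding (1B); sizeof = 6, alignof = 2
0..6  port  (6B, 2-aligned)
within Node: a at 4
0 + 4 = 4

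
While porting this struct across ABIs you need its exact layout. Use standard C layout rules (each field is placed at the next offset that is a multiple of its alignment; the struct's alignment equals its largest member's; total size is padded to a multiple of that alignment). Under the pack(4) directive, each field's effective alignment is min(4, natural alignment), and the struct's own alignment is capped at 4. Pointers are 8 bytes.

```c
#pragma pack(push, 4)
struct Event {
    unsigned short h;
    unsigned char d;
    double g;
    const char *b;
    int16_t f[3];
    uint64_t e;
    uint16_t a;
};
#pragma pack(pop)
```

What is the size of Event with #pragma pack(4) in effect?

0..2  h  (2B, 2-aligned)
2..3  d  (1B, 1-aligned)
3..4  -- padding (1B)
4..12  g  (8B, 4-aligned)
12..20  b  (8B, 4-aligned)
20..26  f  (6B, 2-aligned)
26..28  -- padding (2B)
28..36  e  (8B, 4-aligned)
36..38  a  (2B, 2-aligned)
38..40  -- tail padding (2B)
sizeof = 40, alignof = 4

40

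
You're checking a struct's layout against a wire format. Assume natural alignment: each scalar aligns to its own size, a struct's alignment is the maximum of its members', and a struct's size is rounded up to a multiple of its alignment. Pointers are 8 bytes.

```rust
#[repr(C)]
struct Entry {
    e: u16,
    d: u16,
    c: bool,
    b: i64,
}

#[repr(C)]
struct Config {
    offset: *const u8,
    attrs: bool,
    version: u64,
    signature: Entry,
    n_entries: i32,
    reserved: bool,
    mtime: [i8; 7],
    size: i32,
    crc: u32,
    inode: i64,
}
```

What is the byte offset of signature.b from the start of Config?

Entry: @0: e [2B, align 2] → 2; @2: d [2B, align 2] → 4; @4: c [1B, align 1] → 5; +3 pad (align 8); @8: b [8B, align 8] → 16; size 16, align 8
@0: offset [8B, align 8] → 8
@8: attrs [1B, align 1] → 9
+7 pad (align 8)
@16: version [8B, align 8] → 24
@24: signature [16B, align 8] → 40
within Entry: b at 8
24 + 8 = 32

32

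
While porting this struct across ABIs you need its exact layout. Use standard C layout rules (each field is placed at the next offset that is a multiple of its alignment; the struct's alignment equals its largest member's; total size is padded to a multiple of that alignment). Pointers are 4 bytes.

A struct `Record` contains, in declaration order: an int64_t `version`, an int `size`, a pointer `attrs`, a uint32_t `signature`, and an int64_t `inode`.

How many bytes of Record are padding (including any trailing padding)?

@0: version [8B, align 8] → 8
@8: size [4B, align 4] → 12
@12: attrs [4B, align 4] → 16
@16: signature [4B, align 4] → 20
+4 pad (align 8)
@24: inode [8B, align 8] → 32
size 32, align 8
data bytes 28, size 32 → padding 4

4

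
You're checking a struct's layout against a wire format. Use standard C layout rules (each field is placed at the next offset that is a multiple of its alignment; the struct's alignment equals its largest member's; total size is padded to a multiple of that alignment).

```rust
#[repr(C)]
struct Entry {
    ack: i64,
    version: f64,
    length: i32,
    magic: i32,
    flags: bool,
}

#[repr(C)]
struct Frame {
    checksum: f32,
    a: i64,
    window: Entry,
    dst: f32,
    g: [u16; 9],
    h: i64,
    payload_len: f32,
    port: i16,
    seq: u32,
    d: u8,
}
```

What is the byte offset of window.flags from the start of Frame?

40

Entry: 0..8  ack  (8B, 8-aligned); 8..16  version  (8B, 8-aligned); 16..20  length  (4B, 4-aligned); 20..24  magic  (4B, 4-aligned); 24..25  flags  (1B, 1-aligned); 25..32  -- tail padding (7B); sizeof = 32, alignof = 8
0..4  checksum  (4B, 4-aligned)
4..8  -- padding (4B)
8..16  a  (8B, 8-aligned)
16..48  window  (32B, 8-aligned)
within Entry: flags at 24
16 + 24 = 40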